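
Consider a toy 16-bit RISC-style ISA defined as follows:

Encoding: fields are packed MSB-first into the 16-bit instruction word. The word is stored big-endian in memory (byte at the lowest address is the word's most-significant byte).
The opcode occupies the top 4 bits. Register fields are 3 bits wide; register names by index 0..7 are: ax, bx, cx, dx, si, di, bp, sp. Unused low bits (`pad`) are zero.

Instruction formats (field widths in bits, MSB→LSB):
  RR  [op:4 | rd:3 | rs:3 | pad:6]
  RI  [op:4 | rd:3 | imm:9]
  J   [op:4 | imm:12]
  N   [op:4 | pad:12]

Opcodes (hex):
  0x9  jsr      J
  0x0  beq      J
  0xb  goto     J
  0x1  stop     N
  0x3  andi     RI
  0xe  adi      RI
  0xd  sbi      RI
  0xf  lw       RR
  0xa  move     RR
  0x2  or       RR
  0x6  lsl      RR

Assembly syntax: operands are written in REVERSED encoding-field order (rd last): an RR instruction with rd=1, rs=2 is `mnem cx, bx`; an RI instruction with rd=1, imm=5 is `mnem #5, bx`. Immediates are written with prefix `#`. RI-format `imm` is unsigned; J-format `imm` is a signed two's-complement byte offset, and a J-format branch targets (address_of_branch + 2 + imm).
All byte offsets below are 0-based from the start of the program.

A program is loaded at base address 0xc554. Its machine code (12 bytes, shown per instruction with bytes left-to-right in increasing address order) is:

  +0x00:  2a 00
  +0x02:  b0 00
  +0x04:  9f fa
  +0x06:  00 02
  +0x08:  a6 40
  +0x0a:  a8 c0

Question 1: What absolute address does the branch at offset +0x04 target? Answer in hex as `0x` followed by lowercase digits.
0xc554

[04] 9f fa → 0x9ffa
  top 4b → 0x9 → jsr [J]
  [11:0] imm=4090 (s12→-6) = #-6
  target = base 0xc554 + off 0x04 + 2 + imm -6 = 0xc554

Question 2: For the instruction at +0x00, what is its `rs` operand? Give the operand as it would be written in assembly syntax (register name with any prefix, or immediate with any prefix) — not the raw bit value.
off 0x00: read 2a 00 as big → 0x2a00
  op=0x2a00>>12=0x2 ⇒ or (RR)
  [11:9] rd=5 = di
  [8:6] rs=0 = ax

ax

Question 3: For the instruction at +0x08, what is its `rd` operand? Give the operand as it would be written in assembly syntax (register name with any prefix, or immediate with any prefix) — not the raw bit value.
[08] a6 40 → 0xa640
  top 4b → 0xa → move [RR]
  rd: (w>>9)&0x7=0x3 → dx
  rs: (w>>6)&0x7=0x1 → bx

dx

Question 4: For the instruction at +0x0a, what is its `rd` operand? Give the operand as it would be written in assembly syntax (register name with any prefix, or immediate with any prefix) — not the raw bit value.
si

[0a] a8 c0 → 0xa8c0
  op=0xa8c0>>12=0xa ⇒ move (RR)
  rd: (w>>9)&0x7=0x4 → si
  rs: (w>>6)&0x7=0x3 → dx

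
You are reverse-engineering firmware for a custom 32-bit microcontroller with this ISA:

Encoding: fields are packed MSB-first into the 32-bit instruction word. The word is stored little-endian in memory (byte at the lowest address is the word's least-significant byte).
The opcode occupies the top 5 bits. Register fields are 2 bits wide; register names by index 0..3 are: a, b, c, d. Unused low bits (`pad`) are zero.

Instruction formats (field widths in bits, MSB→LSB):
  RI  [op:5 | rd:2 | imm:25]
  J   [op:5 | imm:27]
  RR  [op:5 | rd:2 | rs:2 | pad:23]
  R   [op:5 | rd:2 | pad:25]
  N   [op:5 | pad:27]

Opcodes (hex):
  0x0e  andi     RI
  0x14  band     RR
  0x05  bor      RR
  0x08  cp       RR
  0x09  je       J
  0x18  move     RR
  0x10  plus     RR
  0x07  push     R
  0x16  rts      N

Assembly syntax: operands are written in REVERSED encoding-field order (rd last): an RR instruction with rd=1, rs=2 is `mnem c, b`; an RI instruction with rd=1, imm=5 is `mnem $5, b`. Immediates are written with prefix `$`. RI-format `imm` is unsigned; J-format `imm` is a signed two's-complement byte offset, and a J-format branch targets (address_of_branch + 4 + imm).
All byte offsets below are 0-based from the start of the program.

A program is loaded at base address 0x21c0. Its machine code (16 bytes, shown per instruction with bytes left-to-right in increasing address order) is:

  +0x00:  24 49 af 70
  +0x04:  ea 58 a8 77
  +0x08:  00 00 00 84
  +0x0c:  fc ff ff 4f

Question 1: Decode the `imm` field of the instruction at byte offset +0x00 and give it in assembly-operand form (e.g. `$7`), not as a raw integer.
$11487524

@+00  little-endian(24 49 af 70) = 0x70af4924
  top 5b → 0xe → andi [RI]
  rd@[26:25]=0x0 ⇒ a
  imm@[24:0]=0xaf4924 ⇒ $11487524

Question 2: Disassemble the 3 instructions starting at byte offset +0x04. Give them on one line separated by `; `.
andi $27810026, d; plus a, c; je $-4

@+04  little-endian(ea 58 a8 77) = 0x77a858ea
  op=0x77a858ea>>27=0xe ⇒ andi (RI)
  rd@[26:25]=0x3 ⇒ d
  imm@[24:0]=0x1a858ea ⇒ $27810026
@+08  little-endian(00 00 00 84) = 0x84000000
  op=0x84000000>>27=0x10 ⇒ plus (RR)
  rd@[26:25]=0x2 ⇒ c
  rs@[24:23]=0x0 ⇒ a
@+0c  little-endian(fc ff ff 4f) = 0x4ffffffc
  op=0x4ffffffc>>27=0x9 ⇒ je (J)
  imm@[26:0]=0x7fffffc (s27→-4) ⇒ $-4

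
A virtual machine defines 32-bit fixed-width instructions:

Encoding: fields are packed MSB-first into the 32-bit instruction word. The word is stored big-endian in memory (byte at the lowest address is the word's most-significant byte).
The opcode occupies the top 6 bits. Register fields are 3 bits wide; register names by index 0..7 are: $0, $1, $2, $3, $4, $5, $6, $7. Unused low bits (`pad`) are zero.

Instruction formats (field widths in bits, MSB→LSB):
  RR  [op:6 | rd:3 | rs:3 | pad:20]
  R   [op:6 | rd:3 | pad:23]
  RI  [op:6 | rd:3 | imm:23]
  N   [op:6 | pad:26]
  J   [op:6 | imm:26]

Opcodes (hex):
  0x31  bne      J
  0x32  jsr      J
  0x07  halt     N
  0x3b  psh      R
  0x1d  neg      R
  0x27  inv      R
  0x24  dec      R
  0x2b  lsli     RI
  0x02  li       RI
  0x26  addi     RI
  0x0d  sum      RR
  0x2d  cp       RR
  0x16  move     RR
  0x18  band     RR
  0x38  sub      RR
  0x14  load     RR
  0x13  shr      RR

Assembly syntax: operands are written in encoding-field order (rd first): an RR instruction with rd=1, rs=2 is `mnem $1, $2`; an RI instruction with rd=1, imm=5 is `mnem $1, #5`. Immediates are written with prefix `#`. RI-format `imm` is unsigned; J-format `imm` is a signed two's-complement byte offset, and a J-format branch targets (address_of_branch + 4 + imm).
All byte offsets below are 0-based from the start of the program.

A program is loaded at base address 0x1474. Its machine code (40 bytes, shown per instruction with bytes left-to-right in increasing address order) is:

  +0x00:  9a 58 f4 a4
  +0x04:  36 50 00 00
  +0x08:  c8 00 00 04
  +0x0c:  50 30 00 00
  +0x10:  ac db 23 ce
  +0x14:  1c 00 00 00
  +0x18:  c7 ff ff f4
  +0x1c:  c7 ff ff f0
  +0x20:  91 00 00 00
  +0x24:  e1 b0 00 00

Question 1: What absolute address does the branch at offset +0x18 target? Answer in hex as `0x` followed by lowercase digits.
@+18  big-endian(c7 ff ff f4) = 0xc7fffff4
  opcode bits[31:26]=0x31: bne/J
  [25:0] imm=67108852 (s26→-12) = #-12
  target = base 0x1474 + off 0x18 + 4 + imm -12 = 0x1484

0x1484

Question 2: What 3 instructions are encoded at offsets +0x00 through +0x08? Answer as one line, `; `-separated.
[00] 9a 58 f4 a4 → 0x9a58f4a4
  op=0x9a58f4a4>>26=0x26 ⇒ addi (RI)
  rd: (w>>23)&0x7=0x4 → $4
  imm: (w>>0)&0x7fffff=0x58f4a4 → #5829796
[04] 36 50 00 00 → 0x36500000
  op=0x36500000>>26=0xd ⇒ sum (RR)
  rd: (w>>23)&0x7=0x4 → $4
  rs: (w>>20)&0x7=0x5 → $5
[08] c8 00 00 04 → 0xc8000004
  op=0xc8000004>>26=0x32 ⇒ jsr (J)
  imm: (w>>0)&0x3ffffff=0x4 → #4

addi $4, #5829796; sum $4, $5; jsr #4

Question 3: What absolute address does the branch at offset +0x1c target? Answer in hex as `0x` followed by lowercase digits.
0x1484

[1c] c7 ff ff f0 → 0xc7fffff0
  opcode bits[31:26]=0x31: bne/J
  imm: (w>>0)&0x3ffffff=0x3fffff0 (s26→-16) → #-16
  target = base 0x1474 + off 0x1c + 4 + imm -16 = 0x1484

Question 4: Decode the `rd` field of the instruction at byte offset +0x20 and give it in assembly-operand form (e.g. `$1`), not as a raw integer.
@+20  big-endian(91 00 00 00) = 0x91000000
  opcode bits[31:26]=0x24: dec/R
  [25:23] rd=2 = $2

$2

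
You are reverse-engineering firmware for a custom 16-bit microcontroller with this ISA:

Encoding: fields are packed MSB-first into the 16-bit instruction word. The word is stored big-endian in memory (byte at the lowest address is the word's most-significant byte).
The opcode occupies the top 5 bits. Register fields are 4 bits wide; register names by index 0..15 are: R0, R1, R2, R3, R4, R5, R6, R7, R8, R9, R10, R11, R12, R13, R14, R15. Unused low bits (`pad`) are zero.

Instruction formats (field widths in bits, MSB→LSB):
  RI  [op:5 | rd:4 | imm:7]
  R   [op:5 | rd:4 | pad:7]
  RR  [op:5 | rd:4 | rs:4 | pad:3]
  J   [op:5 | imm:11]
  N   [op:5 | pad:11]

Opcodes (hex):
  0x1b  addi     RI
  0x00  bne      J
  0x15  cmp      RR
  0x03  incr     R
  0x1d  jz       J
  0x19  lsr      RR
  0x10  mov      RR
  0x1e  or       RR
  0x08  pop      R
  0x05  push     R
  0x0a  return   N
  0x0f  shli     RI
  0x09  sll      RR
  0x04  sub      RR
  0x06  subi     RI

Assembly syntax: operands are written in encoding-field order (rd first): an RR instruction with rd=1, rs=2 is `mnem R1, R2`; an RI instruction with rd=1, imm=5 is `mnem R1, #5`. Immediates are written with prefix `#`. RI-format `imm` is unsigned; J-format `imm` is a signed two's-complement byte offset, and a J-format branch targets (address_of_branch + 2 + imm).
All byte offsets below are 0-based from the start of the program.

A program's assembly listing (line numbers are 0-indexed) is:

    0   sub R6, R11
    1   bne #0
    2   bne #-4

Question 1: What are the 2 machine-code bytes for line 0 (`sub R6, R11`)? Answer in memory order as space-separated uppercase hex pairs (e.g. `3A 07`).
L0: sub op=0x4:5|rd=6:4|rs=11:4|pad=0:3 ⇒ 0x2358 ⇒ big 23 58

23 58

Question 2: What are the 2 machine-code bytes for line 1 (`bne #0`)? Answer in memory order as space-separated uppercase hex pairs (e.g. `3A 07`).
line 1 (bne): pack op=0x0:5|imm=0:11 = 0x0000; big→ 00 00

00 00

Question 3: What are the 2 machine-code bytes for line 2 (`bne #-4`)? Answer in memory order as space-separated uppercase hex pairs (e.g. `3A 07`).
L2: bne op=0x0:5|imm=-4:11 ⇒ 0x07fc ⇒ big 07 fc

07 FC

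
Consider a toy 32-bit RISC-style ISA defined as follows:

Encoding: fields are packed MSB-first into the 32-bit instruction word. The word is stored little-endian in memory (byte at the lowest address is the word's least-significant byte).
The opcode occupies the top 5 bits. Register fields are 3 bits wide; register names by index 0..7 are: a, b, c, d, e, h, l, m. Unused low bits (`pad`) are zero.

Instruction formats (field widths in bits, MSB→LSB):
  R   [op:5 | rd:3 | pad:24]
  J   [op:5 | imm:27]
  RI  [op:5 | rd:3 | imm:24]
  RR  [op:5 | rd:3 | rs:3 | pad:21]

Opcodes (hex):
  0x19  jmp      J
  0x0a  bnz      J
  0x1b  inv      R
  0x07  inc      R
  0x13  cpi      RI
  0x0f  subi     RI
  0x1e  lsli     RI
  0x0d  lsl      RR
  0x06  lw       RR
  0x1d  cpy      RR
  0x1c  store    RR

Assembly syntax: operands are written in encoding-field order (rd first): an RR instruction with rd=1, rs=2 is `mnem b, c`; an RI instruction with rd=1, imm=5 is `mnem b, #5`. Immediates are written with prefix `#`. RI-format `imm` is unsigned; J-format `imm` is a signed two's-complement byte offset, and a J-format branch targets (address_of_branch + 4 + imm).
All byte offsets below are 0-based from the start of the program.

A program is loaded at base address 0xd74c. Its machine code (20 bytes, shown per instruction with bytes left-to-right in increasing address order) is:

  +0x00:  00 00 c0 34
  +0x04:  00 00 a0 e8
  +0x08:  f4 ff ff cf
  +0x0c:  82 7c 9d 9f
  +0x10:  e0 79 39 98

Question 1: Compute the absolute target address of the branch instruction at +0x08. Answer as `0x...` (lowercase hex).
0xd74c

+0x08: f4 ff ff cf ⇒ word 0xcffffff4 (little)
  op=0xcffffff4>>27=0x19 ⇒ jmp (J)
  [26:0] imm=134217716 (s27→-12) = #-12
  target = base 0xd74c + off 0x08 + 4 + imm -12 = 0xd74c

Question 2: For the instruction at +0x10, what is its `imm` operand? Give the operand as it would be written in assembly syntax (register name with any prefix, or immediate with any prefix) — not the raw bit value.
[10] e0 79 39 98 → 0x983979e0
  opcode bits[31:27]=0x13: cpi/RI
  [26:24] rd=0 = a
  [23:0] imm=3766752 = #3766752

#3766752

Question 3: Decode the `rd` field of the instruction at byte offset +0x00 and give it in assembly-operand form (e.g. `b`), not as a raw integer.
e

+0x00: 00 00 c0 34 ⇒ word 0x34c00000 (little)
  top 5b → 0x6 → lw [RR]
  [26:24] rd=4 = e
  [23:21] rs=6 = l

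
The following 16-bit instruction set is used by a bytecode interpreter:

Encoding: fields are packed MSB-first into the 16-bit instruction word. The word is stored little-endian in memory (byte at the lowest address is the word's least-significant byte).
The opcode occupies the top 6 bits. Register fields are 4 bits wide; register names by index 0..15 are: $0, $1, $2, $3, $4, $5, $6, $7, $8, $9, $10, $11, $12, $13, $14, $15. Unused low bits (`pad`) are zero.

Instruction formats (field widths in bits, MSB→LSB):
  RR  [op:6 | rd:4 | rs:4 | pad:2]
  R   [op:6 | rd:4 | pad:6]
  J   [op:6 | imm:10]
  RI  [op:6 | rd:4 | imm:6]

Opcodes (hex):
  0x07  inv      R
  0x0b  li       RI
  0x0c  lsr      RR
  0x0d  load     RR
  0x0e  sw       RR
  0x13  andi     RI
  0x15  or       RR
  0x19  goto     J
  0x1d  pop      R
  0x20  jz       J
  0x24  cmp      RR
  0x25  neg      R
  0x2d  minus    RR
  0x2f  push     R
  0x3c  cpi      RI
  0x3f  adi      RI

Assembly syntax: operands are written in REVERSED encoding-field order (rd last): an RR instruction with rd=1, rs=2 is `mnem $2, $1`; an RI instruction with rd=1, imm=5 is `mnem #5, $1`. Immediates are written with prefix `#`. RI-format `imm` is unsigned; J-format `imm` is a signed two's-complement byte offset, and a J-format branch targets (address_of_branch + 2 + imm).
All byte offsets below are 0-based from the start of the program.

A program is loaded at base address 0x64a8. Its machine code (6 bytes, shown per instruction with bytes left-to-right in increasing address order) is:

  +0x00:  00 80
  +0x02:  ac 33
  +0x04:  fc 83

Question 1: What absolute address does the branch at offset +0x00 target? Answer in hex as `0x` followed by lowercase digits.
0x64aa

[00] 00 80 → 0x8000
  top 6b → 0x20 → jz [J]
  [9:0] imm=0 = #0
  target = base 0x64a8 + off 0x00 + 2 + imm 0 = 0x64aa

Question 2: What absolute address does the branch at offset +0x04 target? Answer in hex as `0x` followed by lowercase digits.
off 0x04: read fc 83 as little → 0x83fc
  op=0x83fc>>10=0x20 ⇒ jz (J)
  imm: (w>>0)&0x3ff=0x3fc (s10→-4) → #-4
  target = base 0x64a8 + off 0x04 + 2 + imm -4 = 0x64aa

0x64aa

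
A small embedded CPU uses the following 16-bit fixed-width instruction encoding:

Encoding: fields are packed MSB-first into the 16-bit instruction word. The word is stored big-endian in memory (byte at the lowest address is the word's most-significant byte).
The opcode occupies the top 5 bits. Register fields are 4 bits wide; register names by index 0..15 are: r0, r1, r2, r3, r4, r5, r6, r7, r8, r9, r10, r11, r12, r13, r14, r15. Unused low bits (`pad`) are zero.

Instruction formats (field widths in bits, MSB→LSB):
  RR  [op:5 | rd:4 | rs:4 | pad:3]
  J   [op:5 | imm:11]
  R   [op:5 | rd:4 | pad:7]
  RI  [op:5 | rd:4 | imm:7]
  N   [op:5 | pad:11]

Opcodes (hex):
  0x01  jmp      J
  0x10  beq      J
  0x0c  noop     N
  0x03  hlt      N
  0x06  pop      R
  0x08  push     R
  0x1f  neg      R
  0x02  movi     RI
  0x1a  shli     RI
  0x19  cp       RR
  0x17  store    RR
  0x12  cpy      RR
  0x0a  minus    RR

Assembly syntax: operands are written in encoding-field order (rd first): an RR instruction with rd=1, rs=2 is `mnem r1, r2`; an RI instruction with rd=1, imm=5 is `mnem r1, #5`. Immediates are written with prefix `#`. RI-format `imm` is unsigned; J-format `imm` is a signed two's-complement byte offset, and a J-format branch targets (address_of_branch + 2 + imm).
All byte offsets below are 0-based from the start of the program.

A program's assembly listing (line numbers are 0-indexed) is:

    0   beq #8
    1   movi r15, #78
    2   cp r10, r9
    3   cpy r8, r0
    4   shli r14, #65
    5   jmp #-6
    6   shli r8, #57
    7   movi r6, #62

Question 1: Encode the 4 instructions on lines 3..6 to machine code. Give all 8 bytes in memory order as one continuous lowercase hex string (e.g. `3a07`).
9400d7410ffad439

3. cpy fields op=0x12:5|rd=8:4|rs=0:4|pad=0:3 → word 9400h → 94 00
4. shli fields op=0x1a:5|rd=14:4|imm=65:7 → word d741h → d7 41
5. jmp fields op=0x1:5|imm=-6:11 → word 0ffah → 0f fa
6. shli fields op=0x1a:5|rd=8:4|imm=57:7 → word d439h → d4 39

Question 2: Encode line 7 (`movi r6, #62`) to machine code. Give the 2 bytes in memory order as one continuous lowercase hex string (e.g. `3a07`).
line 7 (movi): pack op=0x2:5|rd=6:4|imm=62:7 = 0x133e; big→ 13 3e

133e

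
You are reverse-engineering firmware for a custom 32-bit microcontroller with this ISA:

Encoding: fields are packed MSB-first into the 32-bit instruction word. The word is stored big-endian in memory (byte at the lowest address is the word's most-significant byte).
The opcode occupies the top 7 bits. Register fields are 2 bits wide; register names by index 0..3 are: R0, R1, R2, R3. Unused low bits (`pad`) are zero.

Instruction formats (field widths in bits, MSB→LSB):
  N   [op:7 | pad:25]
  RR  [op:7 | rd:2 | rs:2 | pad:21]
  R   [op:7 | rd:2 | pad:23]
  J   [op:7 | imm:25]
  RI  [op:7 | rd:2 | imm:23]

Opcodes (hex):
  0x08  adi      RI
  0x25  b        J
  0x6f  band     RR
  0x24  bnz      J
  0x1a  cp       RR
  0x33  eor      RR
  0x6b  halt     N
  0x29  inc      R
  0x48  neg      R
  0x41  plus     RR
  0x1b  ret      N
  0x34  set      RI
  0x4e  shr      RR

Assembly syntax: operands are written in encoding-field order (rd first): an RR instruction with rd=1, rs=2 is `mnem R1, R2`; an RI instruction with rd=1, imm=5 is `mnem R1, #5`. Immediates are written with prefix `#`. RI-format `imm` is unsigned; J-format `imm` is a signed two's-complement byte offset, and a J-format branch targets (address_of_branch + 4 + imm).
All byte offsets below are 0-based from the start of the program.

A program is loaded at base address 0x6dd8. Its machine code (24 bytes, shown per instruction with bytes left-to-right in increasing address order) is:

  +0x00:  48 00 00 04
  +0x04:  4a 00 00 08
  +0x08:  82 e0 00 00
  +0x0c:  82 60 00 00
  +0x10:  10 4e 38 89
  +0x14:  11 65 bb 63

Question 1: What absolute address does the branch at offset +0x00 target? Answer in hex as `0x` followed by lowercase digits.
0x6de0

@+00  big-endian(48 00 00 04) = 0x48000004
  top 7b → 0x24 → bnz [J]
  imm: (w>>0)&0x1ffffff=0x4 → #4
  target = base 0x6dd8 + off 0x00 + 4 + imm 4 = 0x6de0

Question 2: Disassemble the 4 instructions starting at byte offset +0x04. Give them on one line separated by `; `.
b #8; plus R1, R3; plus R0, R3; adi R0, #5126281

@+04  big-endian(4a 00 00 08) = 0x4a000008
  opcode bits[31:25]=0x25: b/J
  imm: (w>>0)&0x1ffffff=0x8 → #8
@+08  big-endian(82 e0 00 00) = 0x82e00000
  opcode bits[31:25]=0x41: plus/RR
  rd: (w>>23)&0x3=0x1 → R1
  rs: (w>>21)&0x3=0x3 → R3
@+0c  big-endian(82 60 00 00) = 0x82600000
  opcode bits[31:25]=0x41: plus/RR
  rd: (w>>23)&0x3=0x0 → R0
  rs: (w>>21)&0x3=0x3 → R3
@+10  big-endian(10 4e 38 89) = 0x104e3889
  opcode bits[31:25]=0x8: adi/RI
  rd: (w>>23)&0x3=0x0 → R0
  imm: (w>>0)&0x7fffff=0x4e3889 → #5126281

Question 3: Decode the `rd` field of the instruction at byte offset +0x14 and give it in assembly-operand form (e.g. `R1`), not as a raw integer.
off 0x14: read 11 65 bb 63 as big → 0x1165bb63
  top 7b → 0x8 → adi [RI]
  rd: (w>>23)&0x3=0x2 → R2
  imm: (w>>0)&0x7fffff=0x65bb63 → #6667107

R2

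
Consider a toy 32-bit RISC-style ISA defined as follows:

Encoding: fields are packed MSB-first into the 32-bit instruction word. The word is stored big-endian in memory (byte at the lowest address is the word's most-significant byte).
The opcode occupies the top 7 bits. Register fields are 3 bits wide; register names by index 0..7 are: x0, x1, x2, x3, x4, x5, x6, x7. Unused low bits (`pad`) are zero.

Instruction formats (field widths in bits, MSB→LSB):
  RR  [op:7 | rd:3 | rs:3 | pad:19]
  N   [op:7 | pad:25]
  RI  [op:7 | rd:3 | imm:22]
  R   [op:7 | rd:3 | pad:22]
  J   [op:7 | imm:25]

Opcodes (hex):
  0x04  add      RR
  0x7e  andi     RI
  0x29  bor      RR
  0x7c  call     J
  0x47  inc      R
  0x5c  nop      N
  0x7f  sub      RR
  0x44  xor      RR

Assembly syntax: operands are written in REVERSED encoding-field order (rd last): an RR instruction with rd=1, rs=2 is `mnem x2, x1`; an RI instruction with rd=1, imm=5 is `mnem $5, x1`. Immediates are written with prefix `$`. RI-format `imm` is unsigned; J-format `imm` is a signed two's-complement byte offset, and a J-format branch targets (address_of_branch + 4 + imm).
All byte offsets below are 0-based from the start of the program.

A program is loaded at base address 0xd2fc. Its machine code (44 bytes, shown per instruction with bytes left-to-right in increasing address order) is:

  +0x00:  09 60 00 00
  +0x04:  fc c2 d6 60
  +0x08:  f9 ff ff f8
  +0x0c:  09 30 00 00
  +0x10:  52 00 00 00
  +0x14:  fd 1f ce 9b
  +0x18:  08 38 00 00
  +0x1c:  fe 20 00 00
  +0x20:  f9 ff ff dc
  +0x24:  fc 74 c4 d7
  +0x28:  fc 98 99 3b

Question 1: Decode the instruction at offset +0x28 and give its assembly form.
@+28  big-endian(fc 98 99 3b) = 0xfc98993b
  opcode bits[31:25]=0x7e: andi/RI
  rd@[24:22]=0x2 ⇒ x2
  imm@[21:0]=0x18993b ⇒ $1612091

andi $1612091, x2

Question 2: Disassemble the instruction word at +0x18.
add x7, x0

+0x18: 08 38 00 00 ⇒ word 0x08380000 (big)
  op=0x08380000>>25=0x4 ⇒ add (RR)
  rd@[24:22]=0x0 ⇒ x0
  rs@[21:19]=0x7 ⇒ x7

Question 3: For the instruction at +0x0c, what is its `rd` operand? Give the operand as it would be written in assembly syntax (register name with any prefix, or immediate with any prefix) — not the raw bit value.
x4

[0c] 09 30 00 00 → 0x09300000
  opcode bits[31:25]=0x4: add/RR
  rd: (w>>22)&0x7=0x4 → x4
  rs: (w>>19)&0x7=0x6 → x6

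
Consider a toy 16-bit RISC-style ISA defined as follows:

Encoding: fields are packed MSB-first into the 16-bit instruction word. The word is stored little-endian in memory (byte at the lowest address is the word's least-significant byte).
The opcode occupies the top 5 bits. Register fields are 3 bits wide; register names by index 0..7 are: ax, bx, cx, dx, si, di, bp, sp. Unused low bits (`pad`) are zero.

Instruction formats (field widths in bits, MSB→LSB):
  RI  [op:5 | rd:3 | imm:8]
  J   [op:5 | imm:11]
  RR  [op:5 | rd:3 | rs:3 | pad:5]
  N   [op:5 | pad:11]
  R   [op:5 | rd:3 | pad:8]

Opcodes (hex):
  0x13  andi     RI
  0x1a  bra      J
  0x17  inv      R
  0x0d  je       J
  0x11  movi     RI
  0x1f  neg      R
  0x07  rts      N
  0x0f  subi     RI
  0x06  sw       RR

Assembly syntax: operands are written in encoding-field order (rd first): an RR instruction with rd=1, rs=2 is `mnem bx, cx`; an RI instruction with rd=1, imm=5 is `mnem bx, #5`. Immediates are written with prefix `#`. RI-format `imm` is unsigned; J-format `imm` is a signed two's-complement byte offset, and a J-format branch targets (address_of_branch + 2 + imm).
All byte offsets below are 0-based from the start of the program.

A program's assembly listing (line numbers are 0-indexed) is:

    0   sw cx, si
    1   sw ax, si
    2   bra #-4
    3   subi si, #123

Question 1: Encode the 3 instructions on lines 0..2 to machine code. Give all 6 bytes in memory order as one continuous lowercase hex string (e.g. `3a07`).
80328030fcd7

L0: sw op=0x6:5|rd=2:3|rs=4:3|pad=0:5 ⇒ 0x3280 ⇒ little 80 32
L1: sw op=0x6:5|rd=0:3|rs=4:3|pad=0:5 ⇒ 0x3080 ⇒ little 80 30
L2: bra op=0x1a:5|imm=-4:11 ⇒ 0xd7fc ⇒ little fc d7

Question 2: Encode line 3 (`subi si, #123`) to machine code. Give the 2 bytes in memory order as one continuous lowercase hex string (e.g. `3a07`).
L3: subi op=0xf:5|rd=4:3|imm=123:8 ⇒ 0x7c7b ⇒ little 7b 7c

7b7c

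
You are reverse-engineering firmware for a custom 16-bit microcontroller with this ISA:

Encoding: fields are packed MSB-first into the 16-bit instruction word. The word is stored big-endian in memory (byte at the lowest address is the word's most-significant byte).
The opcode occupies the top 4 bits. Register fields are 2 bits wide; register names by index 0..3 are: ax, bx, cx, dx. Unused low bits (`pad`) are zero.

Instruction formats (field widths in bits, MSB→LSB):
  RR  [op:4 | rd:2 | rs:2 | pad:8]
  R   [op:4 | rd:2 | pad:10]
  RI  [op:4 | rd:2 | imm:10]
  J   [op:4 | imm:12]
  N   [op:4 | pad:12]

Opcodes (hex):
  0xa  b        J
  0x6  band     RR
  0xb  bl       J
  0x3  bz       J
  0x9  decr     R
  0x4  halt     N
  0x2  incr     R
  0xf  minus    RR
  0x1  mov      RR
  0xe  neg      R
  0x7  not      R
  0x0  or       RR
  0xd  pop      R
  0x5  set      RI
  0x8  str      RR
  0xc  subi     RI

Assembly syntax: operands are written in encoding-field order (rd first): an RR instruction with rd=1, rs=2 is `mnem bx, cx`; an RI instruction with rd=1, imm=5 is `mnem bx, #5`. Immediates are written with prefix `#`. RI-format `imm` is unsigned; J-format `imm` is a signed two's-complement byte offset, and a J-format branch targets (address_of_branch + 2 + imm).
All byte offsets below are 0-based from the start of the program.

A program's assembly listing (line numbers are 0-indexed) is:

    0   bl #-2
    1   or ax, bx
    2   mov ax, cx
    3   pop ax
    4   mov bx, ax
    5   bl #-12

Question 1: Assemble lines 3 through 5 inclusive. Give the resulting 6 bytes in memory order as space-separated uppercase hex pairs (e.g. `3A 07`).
D0 00 14 00 BF F4

3. pop fields op=0xd:4|rd=0:2|pad=0:10 → word d000h → d0 00
4. mov fields op=0x1:4|rd=1:2|rs=0:2|pad=0:8 → word 1400h → 14 00
5. bl fields op=0xb:4|imm=-12:12 → word bff4h → bf f4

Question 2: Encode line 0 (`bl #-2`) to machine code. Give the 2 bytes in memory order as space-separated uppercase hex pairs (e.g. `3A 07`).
line 0 (bl): pack op=0xb:4|imm=-2:12 = 0xbffe; big→ bf fe

BF FE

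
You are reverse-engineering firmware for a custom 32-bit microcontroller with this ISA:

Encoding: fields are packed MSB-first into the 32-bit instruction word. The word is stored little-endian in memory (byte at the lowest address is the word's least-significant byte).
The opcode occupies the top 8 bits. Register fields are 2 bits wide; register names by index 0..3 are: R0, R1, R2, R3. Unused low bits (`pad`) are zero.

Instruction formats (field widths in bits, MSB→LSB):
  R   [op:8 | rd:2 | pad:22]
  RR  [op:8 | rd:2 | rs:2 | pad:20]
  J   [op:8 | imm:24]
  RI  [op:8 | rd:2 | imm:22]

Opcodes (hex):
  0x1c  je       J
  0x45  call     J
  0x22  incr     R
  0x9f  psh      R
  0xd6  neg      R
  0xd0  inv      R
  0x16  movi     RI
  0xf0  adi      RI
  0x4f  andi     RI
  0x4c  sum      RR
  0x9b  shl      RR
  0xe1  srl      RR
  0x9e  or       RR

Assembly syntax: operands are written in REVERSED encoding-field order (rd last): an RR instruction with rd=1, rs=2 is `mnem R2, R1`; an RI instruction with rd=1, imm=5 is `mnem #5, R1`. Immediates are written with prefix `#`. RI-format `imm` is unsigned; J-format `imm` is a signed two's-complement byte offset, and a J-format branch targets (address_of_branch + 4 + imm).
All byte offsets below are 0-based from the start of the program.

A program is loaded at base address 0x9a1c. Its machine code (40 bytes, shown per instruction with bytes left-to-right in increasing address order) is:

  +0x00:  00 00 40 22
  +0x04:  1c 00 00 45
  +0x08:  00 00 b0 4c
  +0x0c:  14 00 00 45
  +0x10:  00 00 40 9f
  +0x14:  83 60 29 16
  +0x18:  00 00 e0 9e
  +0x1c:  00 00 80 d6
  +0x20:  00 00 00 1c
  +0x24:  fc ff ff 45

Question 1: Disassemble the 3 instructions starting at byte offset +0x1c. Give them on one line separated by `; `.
neg R2; je #0; call #-4

+0x1c: 00 00 80 d6 ⇒ word 0xd6800000 (little)
  opcode bits[31:24]=0xd6: neg/R
  rd: (w>>22)&0x3=0x2 → R2
+0x20: 00 00 00 1c ⇒ word 0x1c000000 (little)
  opcode bits[31:24]=0x1c: je/J
  imm: (w>>0)&0xffffff=0x0 → #0
+0x24: fc ff ff 45 ⇒ word 0x45fffffc (little)
  opcode bits[31:24]=0x45: call/J
  imm: (w>>0)&0xffffff=0xfffffc (s24→-4) → #-4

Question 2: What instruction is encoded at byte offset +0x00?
incr R1

off 0x00: read 00 00 40 22 as little → 0x22400000
  op=0x22400000>>24=0x22 ⇒ incr (R)
  rd: (w>>22)&0x3=0x1 → R1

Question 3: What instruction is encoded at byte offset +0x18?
off 0x18: read 00 00 e0 9e as little → 0x9ee00000
  opcode bits[31:24]=0x9e: or/RR
  rd: (w>>22)&0x3=0x3 → R3
  rs: (w>>20)&0x3=0x2 → R2

or R2, R3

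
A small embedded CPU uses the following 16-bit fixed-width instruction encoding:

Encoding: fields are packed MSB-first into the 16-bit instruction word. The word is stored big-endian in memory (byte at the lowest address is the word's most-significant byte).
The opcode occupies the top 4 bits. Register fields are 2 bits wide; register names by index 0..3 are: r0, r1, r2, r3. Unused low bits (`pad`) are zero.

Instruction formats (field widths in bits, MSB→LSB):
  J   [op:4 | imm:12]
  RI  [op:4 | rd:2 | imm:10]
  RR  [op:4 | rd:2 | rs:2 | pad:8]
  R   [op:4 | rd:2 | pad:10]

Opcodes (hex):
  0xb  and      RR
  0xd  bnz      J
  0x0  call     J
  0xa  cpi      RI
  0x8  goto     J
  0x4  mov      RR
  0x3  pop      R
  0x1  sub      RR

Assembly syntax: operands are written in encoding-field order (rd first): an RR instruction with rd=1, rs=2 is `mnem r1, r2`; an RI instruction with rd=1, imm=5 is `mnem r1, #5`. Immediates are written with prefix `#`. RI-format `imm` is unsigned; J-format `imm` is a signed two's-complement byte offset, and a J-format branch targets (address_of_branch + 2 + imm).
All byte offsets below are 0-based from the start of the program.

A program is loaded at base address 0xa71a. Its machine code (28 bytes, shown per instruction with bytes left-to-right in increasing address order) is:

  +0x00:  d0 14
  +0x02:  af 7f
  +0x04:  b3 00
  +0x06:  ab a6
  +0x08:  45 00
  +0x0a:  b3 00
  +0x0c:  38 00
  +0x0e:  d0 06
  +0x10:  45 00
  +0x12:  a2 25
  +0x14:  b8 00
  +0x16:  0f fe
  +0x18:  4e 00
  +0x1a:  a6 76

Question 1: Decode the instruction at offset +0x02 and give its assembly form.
[02] af 7f → 0xaf7f
  top 4b → 0xa → cpi [RI]
  [11:10] rd=3 = r3
  [9:0] imm=895 = #895

cpi r3, #895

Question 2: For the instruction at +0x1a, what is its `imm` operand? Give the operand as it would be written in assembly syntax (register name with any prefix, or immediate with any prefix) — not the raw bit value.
@+1a  big-endian(a6 76) = 0xa676
  opcode bits[15:12]=0xa: cpi/RI
  [11:10] rd=1 = r1
  [9:0] imm=630 = #630

#630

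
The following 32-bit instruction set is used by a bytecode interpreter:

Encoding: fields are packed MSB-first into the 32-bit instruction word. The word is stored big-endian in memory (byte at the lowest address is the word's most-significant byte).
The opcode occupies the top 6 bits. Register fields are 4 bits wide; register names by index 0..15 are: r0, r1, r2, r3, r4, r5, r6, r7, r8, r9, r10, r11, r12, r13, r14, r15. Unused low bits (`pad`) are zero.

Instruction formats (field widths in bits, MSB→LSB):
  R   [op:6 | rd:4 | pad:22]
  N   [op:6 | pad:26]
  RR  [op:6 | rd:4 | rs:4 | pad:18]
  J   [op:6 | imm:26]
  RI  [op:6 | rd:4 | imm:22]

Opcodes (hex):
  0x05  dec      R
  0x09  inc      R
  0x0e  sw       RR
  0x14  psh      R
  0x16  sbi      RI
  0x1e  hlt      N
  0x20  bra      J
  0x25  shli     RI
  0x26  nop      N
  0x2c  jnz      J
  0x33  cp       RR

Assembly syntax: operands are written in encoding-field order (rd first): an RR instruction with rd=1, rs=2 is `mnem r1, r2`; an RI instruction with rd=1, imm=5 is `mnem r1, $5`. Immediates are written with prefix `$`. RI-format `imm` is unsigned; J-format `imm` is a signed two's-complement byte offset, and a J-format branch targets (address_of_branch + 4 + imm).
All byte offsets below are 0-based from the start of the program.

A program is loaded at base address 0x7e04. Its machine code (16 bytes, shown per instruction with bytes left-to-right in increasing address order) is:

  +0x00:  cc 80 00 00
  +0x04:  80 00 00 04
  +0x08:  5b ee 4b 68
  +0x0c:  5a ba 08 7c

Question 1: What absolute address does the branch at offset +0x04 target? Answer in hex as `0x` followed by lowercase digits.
+0x04: 80 00 00 04 ⇒ word 0x80000004 (big)
  top 6b → 0x20 → bra [J]
  imm: (w>>0)&0x3ffffff=0x4 → $4
  target = base 0x7e04 + off 0x04 + 4 + imm 4 = 0x7e10

0x7e10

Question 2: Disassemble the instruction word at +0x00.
@+00  big-endian(cc 80 00 00) = 0xcc800000
  opcode bits[31:26]=0x33: cp/RR
  rd@[25:22]=0x2 ⇒ r2
  rs@[21:18]=0x0 ⇒ r0

cp r2, r0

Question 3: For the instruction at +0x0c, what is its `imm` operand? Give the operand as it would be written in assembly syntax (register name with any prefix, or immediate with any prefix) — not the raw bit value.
$3803260

off 0x0c: read 5a ba 08 7c as big → 0x5aba087c
  op=0x5aba087c>>26=0x16 ⇒ sbi (RI)
  rd: (w>>22)&0xf=0xa → r10
  imm: (w>>0)&0x3fffff=0x3a087c → $3803260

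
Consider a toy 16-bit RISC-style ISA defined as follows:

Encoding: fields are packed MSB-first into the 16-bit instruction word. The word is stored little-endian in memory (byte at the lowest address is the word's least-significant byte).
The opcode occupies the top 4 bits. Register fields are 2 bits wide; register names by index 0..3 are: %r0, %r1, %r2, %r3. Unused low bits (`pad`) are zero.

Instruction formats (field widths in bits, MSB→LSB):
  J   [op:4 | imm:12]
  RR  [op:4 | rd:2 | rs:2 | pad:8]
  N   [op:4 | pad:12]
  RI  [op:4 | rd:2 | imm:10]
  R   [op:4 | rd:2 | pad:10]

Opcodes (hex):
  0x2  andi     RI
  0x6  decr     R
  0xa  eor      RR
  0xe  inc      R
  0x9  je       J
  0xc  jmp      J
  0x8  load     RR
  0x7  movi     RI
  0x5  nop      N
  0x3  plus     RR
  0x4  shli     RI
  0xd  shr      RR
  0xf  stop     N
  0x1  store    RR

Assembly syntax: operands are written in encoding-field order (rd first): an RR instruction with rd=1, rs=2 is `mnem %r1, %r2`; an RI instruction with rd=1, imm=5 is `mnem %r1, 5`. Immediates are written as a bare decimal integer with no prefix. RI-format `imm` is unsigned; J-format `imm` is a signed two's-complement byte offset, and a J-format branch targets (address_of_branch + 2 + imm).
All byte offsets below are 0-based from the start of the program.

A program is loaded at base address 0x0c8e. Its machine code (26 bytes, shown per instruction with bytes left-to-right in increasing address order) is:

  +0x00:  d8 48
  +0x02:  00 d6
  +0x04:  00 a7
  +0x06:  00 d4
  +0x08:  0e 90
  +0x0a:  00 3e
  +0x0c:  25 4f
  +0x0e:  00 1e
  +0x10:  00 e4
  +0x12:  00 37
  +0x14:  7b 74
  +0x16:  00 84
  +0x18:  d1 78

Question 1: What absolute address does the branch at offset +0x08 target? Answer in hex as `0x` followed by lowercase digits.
0x0ca6

[08] 0e 90 → 0x900e
  op=0x900e>>12=0x9 ⇒ je (J)
  imm@[11:0]=0xe ⇒ 14
  target = base 0x0c8e + off 0x08 + 2 + imm 14 = 0x0ca6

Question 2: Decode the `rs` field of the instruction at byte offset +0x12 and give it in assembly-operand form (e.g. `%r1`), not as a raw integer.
off 0x12: read 00 37 as little → 0x3700
  opcode bits[15:12]=0x3: plus/RR
  rd: (w>>10)&0x3=0x1 → %r1
  rs: (w>>8)&0x3=0x3 → %r3

%r3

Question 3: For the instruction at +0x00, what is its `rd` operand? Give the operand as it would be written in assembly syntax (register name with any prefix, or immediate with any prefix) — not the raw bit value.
off 0x00: read d8 48 as little → 0x48d8
  op=0x48d8>>12=0x4 ⇒ shli (RI)
  rd: (w>>10)&0x3=0x2 → %r2
  imm: (w>>0)&0x3ff=0xd8 → 216

%r2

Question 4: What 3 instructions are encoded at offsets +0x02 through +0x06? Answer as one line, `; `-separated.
off 0x02: read 00 d6 as little → 0xd600
  opcode bits[15:12]=0xd: shr/RR
  rd@[11:10]=0x1 ⇒ %r1
  rs@[9:8]=0x2 ⇒ %r2
off 0x04: read 00 a7 as little → 0xa700
  opcode bits[15:12]=0xa: eor/RR
  rd@[11:10]=0x1 ⇒ %r1
  rs@[9:8]=0x3 ⇒ %r3
off 0x06: read 00 d4 as little → 0xd400
  opcode bits[15:12]=0xd: shr/RR
  rd@[11:10]=0x1 ⇒ %r1
  rs@[9:8]=0x0 ⇒ %r0

shr %r1, %r2; eor %r1, %r3; shr %r1, %r0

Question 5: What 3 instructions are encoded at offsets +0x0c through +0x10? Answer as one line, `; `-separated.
@+0c  little-endian(25 4f) = 0x4f25
  op=0x4f25>>12=0x4 ⇒ shli (RI)
  rd: (w>>10)&0x3=0x3 → %r3
  imm: (w>>0)&0x3ff=0x325 → 805
@+0e  little-endian(00 1e) = 0x1e00
  op=0x1e00>>12=0x1 ⇒ store (RR)
  rd: (w>>10)&0x3=0x3 → %r3
  rs: (w>>8)&0x3=0x2 → %r2
@+10  little-endian(00 e4) = 0xe400
  op=0xe400>>12=0xe ⇒ inc (R)
  rd: (w>>10)&0x3=0x1 → %r1

shli %r3, 805; store %r3, %r2; inc %r1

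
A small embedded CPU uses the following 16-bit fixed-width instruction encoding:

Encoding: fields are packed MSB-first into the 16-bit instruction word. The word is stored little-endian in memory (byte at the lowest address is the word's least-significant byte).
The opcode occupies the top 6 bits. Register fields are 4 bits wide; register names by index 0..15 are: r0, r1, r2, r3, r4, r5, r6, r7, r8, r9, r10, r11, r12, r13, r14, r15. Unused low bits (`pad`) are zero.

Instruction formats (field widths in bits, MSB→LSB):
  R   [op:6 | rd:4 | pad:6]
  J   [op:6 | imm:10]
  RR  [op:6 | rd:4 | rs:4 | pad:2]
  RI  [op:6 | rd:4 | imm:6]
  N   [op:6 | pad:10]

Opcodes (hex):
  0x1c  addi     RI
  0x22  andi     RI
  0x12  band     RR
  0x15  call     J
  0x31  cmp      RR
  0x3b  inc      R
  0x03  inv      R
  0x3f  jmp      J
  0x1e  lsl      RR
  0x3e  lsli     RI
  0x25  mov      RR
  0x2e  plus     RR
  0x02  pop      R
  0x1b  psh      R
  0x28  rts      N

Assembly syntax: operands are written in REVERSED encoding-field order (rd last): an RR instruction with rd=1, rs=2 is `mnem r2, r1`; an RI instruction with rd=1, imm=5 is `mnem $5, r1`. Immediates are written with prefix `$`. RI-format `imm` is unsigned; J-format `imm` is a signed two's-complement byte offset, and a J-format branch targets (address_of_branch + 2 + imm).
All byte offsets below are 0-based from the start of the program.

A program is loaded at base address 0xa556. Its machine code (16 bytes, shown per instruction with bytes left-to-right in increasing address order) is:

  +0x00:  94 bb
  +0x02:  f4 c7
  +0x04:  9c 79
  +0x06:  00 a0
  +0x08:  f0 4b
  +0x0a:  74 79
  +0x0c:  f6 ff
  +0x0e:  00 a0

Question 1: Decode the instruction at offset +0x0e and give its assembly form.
+0x0e: 00 a0 ⇒ word 0xa000 (little)
  top 6b → 0x28 → rts [N]

rts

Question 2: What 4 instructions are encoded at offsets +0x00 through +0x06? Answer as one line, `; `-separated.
off 0x00: read 94 bb as little → 0xbb94
  top 6b → 0x2e → plus [RR]
  [9:6] rd=14 = r14
  [5:2] rs=5 = r5
off 0x02: read f4 c7 as little → 0xc7f4
  top 6b → 0x31 → cmp [RR]
  [9:6] rd=15 = r15
  [5:2] rs=13 = r13
off 0x04: read 9c 79 as little → 0x799c
  top 6b → 0x1e → lsl [RR]
  [9:6] rd=6 = r6
  [5:2] rs=7 = r7
off 0x06: read 00 a0 as little → 0xa000
  top 6b → 0x28 → rts [N]

plus r5, r14; cmp r13, r15; lsl r7, r6; rts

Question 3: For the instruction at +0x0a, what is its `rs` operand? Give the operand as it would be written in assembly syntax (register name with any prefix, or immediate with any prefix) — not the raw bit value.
[0a] 74 79 → 0x7974
  top 6b → 0x1e → lsl [RR]
  rd: (w>>6)&0xf=0x5 → r5
  rs: (w>>2)&0xf=0xd → r13

r13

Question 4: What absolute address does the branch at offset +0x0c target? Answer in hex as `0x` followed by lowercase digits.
0xa55a

[0c] f6 ff → 0xfff6
  opcode bits[15:10]=0x3f: jmp/J
  imm: (w>>0)&0x3ff=0x3f6 (s10→-10) → $-10
  target = base 0xa556 + off 0x0c + 2 + imm -10 = 0xa55a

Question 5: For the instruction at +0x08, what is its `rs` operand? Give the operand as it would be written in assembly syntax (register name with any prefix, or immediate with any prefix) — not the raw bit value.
off 0x08: read f0 4b as little → 0x4bf0
  opcode bits[15:10]=0x12: band/RR
  rd@[9:6]=0xf ⇒ r15
  rs@[5:2]=0xc ⇒ r12

r12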